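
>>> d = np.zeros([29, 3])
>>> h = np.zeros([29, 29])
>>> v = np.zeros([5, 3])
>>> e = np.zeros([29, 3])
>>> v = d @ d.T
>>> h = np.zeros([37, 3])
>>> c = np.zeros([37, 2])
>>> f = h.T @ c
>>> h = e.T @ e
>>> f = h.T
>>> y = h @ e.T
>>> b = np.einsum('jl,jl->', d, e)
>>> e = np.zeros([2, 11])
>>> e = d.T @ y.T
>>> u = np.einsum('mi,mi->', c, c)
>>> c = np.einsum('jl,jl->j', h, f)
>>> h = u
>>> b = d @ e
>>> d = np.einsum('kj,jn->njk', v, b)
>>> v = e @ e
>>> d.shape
(3, 29, 29)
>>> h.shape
()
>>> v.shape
(3, 3)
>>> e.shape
(3, 3)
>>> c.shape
(3,)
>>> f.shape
(3, 3)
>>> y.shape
(3, 29)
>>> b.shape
(29, 3)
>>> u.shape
()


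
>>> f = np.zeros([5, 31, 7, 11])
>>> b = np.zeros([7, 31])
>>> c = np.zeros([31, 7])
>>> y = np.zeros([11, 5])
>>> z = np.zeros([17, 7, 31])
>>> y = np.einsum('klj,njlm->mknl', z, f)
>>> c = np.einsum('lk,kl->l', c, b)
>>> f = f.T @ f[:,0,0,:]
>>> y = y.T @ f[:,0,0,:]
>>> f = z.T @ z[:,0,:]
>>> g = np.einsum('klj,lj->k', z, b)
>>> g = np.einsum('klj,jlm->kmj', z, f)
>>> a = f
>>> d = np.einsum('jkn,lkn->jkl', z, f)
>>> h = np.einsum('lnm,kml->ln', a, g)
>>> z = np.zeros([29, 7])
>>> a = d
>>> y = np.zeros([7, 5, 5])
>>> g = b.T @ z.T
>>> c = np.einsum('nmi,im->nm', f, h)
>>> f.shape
(31, 7, 31)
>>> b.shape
(7, 31)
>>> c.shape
(31, 7)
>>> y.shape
(7, 5, 5)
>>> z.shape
(29, 7)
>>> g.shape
(31, 29)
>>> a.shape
(17, 7, 31)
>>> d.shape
(17, 7, 31)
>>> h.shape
(31, 7)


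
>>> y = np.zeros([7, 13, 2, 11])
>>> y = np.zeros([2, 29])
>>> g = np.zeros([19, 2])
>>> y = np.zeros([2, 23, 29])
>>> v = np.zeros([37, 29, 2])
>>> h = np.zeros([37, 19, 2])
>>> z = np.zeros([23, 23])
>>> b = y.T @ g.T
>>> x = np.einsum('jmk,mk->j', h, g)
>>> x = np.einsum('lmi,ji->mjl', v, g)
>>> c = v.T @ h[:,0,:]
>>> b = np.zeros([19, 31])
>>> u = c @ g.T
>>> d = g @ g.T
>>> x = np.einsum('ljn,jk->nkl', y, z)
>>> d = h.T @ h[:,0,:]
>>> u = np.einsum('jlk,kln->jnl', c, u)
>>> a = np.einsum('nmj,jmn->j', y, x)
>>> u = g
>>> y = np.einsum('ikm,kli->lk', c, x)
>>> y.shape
(23, 29)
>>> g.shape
(19, 2)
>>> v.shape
(37, 29, 2)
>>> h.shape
(37, 19, 2)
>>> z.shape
(23, 23)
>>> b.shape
(19, 31)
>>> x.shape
(29, 23, 2)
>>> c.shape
(2, 29, 2)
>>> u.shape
(19, 2)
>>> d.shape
(2, 19, 2)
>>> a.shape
(29,)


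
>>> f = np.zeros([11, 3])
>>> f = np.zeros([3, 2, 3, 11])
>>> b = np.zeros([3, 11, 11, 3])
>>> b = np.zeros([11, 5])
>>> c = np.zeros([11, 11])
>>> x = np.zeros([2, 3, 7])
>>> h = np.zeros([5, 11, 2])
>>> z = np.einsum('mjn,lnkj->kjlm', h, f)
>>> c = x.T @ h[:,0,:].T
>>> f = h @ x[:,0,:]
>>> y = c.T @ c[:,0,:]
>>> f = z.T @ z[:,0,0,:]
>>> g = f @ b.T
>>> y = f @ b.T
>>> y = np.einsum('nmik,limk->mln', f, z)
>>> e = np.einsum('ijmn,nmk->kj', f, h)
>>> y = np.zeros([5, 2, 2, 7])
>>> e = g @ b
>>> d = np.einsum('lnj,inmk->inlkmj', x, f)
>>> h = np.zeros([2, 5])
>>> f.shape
(5, 3, 11, 5)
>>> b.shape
(11, 5)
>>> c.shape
(7, 3, 5)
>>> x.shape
(2, 3, 7)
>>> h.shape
(2, 5)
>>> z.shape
(3, 11, 3, 5)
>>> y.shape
(5, 2, 2, 7)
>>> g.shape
(5, 3, 11, 11)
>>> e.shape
(5, 3, 11, 5)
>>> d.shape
(5, 3, 2, 5, 11, 7)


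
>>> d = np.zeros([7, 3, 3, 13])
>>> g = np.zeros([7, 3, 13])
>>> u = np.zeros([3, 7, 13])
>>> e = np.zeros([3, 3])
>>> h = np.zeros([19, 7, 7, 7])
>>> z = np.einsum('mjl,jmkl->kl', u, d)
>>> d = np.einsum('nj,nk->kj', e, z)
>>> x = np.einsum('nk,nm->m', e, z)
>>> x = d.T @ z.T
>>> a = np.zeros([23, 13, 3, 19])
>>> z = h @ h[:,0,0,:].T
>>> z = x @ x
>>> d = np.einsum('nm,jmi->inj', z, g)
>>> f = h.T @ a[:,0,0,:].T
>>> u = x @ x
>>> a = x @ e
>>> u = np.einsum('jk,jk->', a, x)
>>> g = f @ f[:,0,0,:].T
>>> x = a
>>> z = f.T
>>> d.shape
(13, 3, 7)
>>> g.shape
(7, 7, 7, 7)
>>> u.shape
()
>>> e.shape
(3, 3)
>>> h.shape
(19, 7, 7, 7)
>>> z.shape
(23, 7, 7, 7)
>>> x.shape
(3, 3)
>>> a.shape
(3, 3)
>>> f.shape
(7, 7, 7, 23)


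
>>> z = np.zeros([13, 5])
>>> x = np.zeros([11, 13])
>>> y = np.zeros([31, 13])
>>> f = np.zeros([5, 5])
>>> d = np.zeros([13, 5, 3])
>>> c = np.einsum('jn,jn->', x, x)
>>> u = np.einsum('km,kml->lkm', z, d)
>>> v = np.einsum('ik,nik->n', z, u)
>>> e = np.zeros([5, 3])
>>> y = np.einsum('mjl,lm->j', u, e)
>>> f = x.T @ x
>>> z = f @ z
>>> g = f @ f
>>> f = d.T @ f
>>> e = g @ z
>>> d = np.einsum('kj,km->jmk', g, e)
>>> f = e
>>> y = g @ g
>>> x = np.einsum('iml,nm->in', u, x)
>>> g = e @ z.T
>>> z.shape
(13, 5)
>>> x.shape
(3, 11)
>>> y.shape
(13, 13)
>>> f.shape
(13, 5)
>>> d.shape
(13, 5, 13)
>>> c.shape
()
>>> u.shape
(3, 13, 5)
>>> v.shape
(3,)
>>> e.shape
(13, 5)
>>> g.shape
(13, 13)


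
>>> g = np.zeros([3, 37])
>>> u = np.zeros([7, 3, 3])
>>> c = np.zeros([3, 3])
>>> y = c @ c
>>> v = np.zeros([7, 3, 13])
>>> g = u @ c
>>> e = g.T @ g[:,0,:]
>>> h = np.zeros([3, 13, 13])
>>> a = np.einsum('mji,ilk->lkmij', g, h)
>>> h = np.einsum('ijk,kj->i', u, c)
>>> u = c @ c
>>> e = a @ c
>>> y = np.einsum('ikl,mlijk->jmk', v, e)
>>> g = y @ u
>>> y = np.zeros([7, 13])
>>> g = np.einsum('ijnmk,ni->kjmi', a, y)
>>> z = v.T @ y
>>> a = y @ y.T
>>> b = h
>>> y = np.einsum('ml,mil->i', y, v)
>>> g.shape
(3, 13, 3, 13)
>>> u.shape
(3, 3)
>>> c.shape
(3, 3)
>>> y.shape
(3,)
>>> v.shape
(7, 3, 13)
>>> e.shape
(13, 13, 7, 3, 3)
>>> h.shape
(7,)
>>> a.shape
(7, 7)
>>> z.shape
(13, 3, 13)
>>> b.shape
(7,)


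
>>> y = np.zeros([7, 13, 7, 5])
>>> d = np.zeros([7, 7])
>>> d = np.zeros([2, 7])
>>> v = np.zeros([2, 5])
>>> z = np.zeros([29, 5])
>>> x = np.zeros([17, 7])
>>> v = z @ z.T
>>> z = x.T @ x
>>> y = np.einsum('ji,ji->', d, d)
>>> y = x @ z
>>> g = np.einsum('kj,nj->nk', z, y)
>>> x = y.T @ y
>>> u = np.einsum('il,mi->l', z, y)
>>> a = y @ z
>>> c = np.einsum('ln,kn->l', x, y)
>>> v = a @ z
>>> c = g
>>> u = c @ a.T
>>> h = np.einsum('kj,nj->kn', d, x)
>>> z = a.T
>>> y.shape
(17, 7)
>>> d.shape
(2, 7)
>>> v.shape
(17, 7)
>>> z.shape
(7, 17)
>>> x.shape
(7, 7)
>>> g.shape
(17, 7)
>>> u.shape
(17, 17)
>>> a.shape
(17, 7)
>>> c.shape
(17, 7)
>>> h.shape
(2, 7)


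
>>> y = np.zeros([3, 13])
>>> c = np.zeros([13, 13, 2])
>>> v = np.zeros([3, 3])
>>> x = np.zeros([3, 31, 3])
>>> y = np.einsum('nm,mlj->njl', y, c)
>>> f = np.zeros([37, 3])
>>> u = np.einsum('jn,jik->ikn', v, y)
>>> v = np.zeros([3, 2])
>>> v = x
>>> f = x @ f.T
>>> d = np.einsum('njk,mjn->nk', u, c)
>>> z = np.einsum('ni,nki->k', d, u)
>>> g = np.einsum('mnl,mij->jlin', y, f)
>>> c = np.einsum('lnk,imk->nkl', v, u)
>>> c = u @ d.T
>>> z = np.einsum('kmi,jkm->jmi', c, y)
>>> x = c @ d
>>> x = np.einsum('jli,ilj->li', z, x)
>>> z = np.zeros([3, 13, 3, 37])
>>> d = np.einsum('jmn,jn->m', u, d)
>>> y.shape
(3, 2, 13)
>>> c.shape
(2, 13, 2)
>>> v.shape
(3, 31, 3)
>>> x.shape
(13, 2)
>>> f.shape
(3, 31, 37)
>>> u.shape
(2, 13, 3)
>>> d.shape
(13,)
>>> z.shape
(3, 13, 3, 37)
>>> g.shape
(37, 13, 31, 2)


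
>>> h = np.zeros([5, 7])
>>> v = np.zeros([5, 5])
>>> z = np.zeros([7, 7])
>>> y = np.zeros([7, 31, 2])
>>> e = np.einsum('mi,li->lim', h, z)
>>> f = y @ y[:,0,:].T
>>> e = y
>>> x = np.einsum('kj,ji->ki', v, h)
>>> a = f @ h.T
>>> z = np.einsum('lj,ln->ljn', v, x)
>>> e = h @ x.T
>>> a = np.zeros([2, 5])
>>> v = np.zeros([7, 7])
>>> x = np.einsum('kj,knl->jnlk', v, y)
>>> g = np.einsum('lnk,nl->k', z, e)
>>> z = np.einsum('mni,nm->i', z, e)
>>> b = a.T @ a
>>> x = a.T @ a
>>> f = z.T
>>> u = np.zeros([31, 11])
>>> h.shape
(5, 7)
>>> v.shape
(7, 7)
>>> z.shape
(7,)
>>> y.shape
(7, 31, 2)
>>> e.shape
(5, 5)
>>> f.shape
(7,)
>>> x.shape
(5, 5)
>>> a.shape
(2, 5)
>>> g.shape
(7,)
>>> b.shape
(5, 5)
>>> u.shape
(31, 11)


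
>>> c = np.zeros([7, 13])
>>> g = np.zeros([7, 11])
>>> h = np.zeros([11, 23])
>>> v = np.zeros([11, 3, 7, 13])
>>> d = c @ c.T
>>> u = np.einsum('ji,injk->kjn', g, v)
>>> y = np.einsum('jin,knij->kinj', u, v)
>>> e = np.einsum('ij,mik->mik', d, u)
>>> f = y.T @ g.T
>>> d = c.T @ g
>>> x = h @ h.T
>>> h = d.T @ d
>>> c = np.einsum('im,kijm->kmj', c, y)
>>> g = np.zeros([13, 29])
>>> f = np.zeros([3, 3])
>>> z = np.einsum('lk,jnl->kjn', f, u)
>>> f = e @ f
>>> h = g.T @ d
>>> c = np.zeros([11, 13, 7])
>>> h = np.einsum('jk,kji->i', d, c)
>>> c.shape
(11, 13, 7)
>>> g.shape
(13, 29)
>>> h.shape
(7,)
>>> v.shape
(11, 3, 7, 13)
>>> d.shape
(13, 11)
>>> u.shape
(13, 7, 3)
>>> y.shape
(11, 7, 3, 13)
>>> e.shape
(13, 7, 3)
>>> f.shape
(13, 7, 3)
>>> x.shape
(11, 11)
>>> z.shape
(3, 13, 7)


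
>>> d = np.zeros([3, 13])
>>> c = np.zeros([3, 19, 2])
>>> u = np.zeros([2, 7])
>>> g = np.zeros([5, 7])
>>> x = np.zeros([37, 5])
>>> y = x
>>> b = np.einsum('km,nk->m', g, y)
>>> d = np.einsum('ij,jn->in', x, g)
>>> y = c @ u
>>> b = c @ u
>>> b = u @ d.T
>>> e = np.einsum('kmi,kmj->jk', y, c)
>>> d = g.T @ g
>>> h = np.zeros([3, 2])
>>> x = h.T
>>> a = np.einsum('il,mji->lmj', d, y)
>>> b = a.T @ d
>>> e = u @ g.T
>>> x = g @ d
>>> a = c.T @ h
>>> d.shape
(7, 7)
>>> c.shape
(3, 19, 2)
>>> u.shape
(2, 7)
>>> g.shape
(5, 7)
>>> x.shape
(5, 7)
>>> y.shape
(3, 19, 7)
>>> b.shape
(19, 3, 7)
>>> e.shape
(2, 5)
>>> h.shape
(3, 2)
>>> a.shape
(2, 19, 2)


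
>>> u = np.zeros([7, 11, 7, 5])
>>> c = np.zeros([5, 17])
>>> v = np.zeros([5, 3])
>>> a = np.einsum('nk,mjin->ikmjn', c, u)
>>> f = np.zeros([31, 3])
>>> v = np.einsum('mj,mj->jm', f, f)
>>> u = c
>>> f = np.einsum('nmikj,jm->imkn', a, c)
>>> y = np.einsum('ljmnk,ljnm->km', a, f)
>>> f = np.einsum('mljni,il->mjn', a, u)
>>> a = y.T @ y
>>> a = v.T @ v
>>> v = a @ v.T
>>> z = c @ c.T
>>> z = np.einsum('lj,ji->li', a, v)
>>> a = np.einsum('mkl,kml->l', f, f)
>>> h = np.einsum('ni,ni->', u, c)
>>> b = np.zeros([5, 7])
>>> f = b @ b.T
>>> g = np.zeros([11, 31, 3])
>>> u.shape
(5, 17)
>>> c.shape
(5, 17)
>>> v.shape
(31, 3)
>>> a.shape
(11,)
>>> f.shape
(5, 5)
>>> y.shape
(5, 7)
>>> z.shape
(31, 3)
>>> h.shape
()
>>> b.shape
(5, 7)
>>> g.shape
(11, 31, 3)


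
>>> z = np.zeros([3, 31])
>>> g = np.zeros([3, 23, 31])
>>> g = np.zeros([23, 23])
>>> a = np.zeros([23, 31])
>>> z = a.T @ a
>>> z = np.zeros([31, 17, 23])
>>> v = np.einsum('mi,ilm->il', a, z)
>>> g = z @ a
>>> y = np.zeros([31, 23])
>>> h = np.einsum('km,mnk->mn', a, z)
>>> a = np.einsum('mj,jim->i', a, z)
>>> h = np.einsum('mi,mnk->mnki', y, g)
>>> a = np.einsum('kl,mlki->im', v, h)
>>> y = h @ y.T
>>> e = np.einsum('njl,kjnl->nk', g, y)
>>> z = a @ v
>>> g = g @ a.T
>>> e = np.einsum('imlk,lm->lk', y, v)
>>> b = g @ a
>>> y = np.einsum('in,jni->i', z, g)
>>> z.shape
(23, 17)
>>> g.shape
(31, 17, 23)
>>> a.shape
(23, 31)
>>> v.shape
(31, 17)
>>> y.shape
(23,)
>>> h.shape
(31, 17, 31, 23)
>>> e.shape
(31, 31)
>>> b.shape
(31, 17, 31)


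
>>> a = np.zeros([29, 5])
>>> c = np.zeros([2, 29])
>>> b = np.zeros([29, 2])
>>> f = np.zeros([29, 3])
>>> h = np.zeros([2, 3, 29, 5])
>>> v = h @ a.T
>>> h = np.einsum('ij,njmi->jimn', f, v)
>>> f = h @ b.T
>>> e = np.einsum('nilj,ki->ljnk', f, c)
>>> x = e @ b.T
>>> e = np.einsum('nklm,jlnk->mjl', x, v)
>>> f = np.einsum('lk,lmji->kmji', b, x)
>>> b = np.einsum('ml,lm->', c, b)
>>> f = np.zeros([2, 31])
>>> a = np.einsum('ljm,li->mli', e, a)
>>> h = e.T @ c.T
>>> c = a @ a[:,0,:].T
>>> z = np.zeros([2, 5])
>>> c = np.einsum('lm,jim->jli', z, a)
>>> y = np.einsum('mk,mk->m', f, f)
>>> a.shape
(3, 29, 5)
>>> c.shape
(3, 2, 29)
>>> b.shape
()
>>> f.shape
(2, 31)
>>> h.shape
(3, 2, 2)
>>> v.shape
(2, 3, 29, 29)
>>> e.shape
(29, 2, 3)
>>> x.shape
(29, 29, 3, 29)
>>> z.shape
(2, 5)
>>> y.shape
(2,)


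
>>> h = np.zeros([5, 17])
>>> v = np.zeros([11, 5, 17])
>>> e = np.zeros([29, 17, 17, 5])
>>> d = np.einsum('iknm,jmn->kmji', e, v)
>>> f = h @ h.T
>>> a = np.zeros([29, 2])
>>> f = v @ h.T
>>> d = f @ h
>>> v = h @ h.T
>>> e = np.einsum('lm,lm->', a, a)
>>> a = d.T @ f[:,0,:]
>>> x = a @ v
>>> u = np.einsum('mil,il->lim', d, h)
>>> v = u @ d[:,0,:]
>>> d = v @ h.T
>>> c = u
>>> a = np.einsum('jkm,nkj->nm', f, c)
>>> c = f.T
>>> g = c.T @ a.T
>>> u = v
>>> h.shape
(5, 17)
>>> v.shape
(17, 5, 17)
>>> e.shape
()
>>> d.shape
(17, 5, 5)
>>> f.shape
(11, 5, 5)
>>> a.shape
(17, 5)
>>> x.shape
(17, 5, 5)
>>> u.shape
(17, 5, 17)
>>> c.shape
(5, 5, 11)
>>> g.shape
(11, 5, 17)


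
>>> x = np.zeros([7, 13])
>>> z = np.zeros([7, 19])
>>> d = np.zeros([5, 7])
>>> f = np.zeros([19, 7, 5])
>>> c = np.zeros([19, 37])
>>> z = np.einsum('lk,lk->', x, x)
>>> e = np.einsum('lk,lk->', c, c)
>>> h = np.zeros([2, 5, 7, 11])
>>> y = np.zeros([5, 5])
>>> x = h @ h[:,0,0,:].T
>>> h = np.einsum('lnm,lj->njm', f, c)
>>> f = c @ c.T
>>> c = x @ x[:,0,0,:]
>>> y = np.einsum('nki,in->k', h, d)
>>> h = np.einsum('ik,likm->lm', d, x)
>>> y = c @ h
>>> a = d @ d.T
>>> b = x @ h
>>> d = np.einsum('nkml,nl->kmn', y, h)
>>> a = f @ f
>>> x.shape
(2, 5, 7, 2)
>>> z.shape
()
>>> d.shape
(5, 7, 2)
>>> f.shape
(19, 19)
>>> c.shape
(2, 5, 7, 2)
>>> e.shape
()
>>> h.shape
(2, 2)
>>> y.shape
(2, 5, 7, 2)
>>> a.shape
(19, 19)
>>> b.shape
(2, 5, 7, 2)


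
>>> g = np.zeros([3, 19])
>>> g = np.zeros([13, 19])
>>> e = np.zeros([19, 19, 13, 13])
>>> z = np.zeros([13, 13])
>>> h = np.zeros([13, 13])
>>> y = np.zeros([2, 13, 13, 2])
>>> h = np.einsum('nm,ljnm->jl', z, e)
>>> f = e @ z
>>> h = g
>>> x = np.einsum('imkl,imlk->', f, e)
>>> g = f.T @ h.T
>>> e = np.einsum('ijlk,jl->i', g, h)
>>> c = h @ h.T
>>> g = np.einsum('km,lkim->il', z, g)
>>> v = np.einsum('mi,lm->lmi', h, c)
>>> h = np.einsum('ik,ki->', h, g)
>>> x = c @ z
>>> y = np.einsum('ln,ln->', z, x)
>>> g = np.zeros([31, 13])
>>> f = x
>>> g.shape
(31, 13)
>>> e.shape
(13,)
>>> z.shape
(13, 13)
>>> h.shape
()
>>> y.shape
()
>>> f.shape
(13, 13)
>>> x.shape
(13, 13)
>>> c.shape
(13, 13)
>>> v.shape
(13, 13, 19)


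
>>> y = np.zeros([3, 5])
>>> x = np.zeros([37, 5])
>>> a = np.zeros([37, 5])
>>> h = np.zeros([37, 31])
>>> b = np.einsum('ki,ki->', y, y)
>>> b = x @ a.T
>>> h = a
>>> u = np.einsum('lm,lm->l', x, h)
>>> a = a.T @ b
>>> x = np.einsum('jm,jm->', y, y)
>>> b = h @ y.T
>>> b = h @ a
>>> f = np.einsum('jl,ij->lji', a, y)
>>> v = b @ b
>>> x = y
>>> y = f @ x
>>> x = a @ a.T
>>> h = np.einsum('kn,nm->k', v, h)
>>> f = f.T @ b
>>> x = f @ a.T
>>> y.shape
(37, 5, 5)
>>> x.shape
(3, 5, 5)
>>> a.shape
(5, 37)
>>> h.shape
(37,)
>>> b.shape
(37, 37)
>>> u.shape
(37,)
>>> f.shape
(3, 5, 37)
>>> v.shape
(37, 37)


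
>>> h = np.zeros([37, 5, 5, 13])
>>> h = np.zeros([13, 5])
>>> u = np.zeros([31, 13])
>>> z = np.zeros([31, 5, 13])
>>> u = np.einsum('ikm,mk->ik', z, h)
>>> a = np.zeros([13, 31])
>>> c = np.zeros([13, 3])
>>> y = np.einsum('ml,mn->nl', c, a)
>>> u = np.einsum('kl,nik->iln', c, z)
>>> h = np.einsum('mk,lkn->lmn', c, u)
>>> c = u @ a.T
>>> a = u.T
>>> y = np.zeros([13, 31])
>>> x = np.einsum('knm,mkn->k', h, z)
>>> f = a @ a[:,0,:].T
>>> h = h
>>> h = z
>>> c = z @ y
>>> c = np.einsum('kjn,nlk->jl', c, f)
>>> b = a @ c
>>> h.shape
(31, 5, 13)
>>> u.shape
(5, 3, 31)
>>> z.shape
(31, 5, 13)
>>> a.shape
(31, 3, 5)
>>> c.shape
(5, 3)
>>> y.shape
(13, 31)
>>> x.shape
(5,)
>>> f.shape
(31, 3, 31)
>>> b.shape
(31, 3, 3)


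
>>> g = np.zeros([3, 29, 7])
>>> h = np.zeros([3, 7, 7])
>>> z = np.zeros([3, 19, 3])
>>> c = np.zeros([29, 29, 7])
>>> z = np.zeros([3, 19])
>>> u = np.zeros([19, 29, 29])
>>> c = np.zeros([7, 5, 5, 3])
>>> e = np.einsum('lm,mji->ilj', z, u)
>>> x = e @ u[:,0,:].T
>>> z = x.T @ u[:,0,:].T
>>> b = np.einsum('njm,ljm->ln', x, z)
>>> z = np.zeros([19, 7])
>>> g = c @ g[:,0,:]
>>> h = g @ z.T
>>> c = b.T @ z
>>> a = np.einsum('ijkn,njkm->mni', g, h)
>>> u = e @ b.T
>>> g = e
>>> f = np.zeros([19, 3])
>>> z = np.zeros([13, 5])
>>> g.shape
(29, 3, 29)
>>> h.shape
(7, 5, 5, 19)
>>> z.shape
(13, 5)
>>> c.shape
(29, 7)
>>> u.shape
(29, 3, 19)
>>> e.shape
(29, 3, 29)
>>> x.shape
(29, 3, 19)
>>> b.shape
(19, 29)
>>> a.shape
(19, 7, 7)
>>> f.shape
(19, 3)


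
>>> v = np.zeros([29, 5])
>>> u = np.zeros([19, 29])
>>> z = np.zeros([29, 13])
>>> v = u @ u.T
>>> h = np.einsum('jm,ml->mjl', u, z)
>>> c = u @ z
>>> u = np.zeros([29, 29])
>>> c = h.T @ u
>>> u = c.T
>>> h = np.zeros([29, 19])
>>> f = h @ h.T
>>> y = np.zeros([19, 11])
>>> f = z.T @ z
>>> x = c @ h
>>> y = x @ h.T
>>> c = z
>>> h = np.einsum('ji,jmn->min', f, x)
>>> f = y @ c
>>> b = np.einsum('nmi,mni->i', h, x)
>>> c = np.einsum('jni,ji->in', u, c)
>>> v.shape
(19, 19)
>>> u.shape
(29, 19, 13)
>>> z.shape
(29, 13)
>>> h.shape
(19, 13, 19)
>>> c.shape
(13, 19)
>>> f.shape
(13, 19, 13)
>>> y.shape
(13, 19, 29)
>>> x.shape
(13, 19, 19)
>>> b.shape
(19,)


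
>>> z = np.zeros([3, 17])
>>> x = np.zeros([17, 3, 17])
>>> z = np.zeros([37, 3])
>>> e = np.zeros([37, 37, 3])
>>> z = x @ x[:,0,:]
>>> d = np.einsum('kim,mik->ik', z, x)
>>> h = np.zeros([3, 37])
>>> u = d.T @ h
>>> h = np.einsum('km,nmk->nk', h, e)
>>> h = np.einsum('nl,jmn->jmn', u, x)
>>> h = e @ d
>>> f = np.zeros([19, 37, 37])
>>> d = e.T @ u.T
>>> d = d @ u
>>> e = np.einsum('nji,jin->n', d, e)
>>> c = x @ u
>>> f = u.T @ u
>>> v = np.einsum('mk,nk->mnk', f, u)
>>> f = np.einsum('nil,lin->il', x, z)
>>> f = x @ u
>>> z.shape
(17, 3, 17)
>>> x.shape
(17, 3, 17)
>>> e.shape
(3,)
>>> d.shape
(3, 37, 37)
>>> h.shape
(37, 37, 17)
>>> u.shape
(17, 37)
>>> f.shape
(17, 3, 37)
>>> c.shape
(17, 3, 37)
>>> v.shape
(37, 17, 37)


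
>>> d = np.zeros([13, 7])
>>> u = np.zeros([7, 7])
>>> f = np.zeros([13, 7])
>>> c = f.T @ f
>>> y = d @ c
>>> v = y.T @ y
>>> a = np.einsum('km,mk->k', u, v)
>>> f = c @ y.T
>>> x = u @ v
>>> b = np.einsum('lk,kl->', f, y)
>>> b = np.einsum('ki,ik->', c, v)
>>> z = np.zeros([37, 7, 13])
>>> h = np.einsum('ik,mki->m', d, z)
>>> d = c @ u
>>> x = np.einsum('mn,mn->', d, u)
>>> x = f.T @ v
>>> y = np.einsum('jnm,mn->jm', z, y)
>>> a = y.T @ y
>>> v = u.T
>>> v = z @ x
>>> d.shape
(7, 7)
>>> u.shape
(7, 7)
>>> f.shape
(7, 13)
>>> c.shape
(7, 7)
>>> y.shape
(37, 13)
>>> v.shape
(37, 7, 7)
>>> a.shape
(13, 13)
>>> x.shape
(13, 7)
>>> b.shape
()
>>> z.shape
(37, 7, 13)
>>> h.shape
(37,)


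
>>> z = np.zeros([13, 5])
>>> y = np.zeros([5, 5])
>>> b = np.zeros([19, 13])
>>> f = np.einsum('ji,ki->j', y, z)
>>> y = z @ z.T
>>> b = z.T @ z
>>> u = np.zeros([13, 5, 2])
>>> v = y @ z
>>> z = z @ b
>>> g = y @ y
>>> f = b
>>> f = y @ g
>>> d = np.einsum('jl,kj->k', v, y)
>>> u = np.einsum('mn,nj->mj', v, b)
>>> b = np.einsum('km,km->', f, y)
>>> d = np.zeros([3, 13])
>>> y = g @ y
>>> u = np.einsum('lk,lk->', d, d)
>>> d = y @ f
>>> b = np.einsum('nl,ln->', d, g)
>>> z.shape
(13, 5)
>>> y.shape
(13, 13)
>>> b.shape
()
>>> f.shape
(13, 13)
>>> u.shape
()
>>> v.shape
(13, 5)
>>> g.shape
(13, 13)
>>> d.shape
(13, 13)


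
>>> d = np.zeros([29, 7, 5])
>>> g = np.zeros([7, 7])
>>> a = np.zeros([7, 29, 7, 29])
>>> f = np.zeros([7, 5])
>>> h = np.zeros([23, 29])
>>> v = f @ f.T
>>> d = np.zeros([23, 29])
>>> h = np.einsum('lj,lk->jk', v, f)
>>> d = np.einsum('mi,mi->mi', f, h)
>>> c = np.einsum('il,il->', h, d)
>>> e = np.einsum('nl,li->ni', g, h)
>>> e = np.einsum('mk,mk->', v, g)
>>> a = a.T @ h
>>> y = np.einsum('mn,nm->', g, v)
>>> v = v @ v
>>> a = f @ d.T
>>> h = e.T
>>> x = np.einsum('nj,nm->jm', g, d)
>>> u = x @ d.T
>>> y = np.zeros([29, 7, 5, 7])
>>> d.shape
(7, 5)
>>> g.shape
(7, 7)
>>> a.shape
(7, 7)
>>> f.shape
(7, 5)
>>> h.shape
()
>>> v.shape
(7, 7)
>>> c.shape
()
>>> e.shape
()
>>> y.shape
(29, 7, 5, 7)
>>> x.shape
(7, 5)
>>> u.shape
(7, 7)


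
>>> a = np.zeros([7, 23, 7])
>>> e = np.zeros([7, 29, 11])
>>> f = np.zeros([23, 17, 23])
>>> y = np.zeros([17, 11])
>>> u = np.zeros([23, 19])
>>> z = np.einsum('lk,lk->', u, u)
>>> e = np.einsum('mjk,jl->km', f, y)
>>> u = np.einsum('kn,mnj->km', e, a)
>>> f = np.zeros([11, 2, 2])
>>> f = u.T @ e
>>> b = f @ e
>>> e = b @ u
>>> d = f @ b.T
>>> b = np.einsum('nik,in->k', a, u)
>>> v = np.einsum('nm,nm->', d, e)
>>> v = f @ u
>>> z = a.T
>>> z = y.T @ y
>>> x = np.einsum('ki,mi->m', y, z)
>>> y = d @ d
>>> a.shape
(7, 23, 7)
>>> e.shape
(7, 7)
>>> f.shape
(7, 23)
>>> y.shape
(7, 7)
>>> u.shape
(23, 7)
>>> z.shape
(11, 11)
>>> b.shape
(7,)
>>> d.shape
(7, 7)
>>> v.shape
(7, 7)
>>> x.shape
(11,)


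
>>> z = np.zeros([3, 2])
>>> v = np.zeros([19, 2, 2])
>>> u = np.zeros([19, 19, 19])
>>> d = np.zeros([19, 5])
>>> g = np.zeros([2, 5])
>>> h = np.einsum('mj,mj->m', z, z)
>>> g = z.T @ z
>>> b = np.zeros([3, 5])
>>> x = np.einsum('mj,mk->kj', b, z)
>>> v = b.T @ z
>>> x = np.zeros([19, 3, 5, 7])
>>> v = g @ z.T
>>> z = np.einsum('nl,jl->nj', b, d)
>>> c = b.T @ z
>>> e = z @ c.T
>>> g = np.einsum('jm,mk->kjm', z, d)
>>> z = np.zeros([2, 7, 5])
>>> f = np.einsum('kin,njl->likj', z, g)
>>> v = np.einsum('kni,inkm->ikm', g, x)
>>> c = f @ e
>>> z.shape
(2, 7, 5)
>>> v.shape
(19, 5, 7)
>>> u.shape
(19, 19, 19)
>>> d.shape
(19, 5)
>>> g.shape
(5, 3, 19)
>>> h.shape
(3,)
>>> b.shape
(3, 5)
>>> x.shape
(19, 3, 5, 7)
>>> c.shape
(19, 7, 2, 5)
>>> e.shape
(3, 5)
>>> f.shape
(19, 7, 2, 3)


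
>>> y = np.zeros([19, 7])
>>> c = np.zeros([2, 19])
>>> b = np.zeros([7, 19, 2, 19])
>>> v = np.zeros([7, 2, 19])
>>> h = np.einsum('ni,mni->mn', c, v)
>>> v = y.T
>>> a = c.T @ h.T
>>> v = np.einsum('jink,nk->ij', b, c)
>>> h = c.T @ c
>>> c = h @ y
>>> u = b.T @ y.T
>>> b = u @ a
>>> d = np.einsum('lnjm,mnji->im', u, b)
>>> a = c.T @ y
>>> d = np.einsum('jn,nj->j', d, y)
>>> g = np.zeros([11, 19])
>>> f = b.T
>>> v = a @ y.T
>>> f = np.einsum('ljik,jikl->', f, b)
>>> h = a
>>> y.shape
(19, 7)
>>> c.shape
(19, 7)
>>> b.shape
(19, 2, 19, 7)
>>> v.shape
(7, 19)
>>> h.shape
(7, 7)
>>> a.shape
(7, 7)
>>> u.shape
(19, 2, 19, 19)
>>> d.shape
(7,)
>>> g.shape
(11, 19)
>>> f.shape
()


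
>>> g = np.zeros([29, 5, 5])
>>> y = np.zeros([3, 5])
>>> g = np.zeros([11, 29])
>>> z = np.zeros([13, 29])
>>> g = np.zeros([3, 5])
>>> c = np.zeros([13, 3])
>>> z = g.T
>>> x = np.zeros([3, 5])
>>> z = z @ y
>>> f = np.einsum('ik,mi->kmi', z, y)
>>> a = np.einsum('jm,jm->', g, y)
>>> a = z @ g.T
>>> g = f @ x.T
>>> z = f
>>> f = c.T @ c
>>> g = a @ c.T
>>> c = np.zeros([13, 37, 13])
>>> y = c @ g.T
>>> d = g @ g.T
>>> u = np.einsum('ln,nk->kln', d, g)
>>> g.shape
(5, 13)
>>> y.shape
(13, 37, 5)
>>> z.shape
(5, 3, 5)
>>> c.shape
(13, 37, 13)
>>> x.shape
(3, 5)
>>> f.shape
(3, 3)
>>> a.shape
(5, 3)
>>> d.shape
(5, 5)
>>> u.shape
(13, 5, 5)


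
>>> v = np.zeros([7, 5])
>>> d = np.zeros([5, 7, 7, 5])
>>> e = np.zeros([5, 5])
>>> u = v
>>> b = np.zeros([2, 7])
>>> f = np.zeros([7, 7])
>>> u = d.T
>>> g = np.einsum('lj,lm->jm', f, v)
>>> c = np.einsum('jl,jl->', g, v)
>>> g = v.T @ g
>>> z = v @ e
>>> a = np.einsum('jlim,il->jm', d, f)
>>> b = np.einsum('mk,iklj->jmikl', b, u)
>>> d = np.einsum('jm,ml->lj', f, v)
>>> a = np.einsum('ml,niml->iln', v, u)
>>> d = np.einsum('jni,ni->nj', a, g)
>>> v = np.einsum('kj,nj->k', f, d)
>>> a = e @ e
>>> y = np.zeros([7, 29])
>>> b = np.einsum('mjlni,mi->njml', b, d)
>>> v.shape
(7,)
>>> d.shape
(5, 7)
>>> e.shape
(5, 5)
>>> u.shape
(5, 7, 7, 5)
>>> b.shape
(7, 2, 5, 5)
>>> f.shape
(7, 7)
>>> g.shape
(5, 5)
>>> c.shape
()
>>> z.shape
(7, 5)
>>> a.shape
(5, 5)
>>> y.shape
(7, 29)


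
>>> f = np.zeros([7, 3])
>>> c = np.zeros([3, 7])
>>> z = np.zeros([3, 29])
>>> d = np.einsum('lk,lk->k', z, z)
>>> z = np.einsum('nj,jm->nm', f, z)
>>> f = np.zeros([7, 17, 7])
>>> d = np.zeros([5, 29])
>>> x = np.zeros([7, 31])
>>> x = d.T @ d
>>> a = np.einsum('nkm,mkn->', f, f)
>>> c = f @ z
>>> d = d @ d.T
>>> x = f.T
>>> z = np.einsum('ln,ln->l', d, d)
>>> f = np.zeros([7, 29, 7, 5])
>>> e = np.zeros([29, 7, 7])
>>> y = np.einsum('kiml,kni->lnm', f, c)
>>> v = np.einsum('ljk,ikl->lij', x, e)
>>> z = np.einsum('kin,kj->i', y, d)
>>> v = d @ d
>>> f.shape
(7, 29, 7, 5)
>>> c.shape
(7, 17, 29)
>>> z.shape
(17,)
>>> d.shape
(5, 5)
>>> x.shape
(7, 17, 7)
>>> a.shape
()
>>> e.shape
(29, 7, 7)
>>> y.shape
(5, 17, 7)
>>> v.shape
(5, 5)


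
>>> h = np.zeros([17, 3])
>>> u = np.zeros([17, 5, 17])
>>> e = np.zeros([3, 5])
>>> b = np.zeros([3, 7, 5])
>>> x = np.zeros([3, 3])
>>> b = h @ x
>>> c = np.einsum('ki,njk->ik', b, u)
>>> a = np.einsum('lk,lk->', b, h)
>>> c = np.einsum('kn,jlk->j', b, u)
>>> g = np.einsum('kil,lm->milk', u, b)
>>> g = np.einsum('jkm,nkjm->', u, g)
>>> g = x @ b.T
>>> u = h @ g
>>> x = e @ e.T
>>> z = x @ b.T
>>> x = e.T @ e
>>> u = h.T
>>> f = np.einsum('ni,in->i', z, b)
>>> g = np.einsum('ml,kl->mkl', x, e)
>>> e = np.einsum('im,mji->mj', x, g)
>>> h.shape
(17, 3)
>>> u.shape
(3, 17)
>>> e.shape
(5, 3)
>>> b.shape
(17, 3)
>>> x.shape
(5, 5)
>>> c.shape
(17,)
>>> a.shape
()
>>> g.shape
(5, 3, 5)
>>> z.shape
(3, 17)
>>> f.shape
(17,)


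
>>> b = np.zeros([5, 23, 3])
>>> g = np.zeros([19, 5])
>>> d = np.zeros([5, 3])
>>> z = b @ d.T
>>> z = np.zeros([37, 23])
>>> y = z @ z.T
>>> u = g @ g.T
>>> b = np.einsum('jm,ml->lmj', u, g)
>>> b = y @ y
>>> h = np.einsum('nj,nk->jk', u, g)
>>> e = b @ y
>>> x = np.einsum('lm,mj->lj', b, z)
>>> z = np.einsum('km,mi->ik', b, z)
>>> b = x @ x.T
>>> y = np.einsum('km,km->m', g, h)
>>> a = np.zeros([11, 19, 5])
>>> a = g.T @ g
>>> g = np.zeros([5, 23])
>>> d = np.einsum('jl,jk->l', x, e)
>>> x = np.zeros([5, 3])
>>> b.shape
(37, 37)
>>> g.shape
(5, 23)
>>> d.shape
(23,)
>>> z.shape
(23, 37)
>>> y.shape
(5,)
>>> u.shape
(19, 19)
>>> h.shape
(19, 5)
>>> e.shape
(37, 37)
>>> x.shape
(5, 3)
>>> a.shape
(5, 5)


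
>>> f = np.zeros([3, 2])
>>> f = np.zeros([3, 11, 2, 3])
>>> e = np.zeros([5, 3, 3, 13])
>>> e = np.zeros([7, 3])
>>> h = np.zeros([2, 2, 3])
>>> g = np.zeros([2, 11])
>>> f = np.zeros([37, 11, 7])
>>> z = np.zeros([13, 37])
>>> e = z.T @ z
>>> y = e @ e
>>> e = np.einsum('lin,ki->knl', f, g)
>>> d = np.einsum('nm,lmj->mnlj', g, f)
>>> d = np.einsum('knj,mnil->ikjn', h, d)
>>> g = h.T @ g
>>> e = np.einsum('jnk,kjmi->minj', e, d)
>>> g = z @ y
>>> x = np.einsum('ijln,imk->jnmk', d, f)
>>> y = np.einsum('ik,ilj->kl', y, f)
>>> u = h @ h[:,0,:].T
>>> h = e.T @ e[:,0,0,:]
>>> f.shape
(37, 11, 7)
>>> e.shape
(3, 2, 7, 2)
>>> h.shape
(2, 7, 2, 2)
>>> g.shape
(13, 37)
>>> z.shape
(13, 37)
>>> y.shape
(37, 11)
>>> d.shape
(37, 2, 3, 2)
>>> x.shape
(2, 2, 11, 7)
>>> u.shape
(2, 2, 2)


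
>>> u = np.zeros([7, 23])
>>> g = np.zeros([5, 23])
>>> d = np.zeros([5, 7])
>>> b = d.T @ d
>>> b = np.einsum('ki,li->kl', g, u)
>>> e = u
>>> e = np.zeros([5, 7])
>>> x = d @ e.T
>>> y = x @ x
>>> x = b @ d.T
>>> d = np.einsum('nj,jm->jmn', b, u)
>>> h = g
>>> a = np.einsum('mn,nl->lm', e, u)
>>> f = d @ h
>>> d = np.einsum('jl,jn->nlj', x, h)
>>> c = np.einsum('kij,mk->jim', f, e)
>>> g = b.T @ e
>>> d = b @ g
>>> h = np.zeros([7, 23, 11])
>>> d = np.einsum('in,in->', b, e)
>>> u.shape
(7, 23)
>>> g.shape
(7, 7)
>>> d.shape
()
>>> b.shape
(5, 7)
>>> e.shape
(5, 7)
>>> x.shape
(5, 5)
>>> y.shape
(5, 5)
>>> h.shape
(7, 23, 11)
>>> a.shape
(23, 5)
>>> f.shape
(7, 23, 23)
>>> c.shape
(23, 23, 5)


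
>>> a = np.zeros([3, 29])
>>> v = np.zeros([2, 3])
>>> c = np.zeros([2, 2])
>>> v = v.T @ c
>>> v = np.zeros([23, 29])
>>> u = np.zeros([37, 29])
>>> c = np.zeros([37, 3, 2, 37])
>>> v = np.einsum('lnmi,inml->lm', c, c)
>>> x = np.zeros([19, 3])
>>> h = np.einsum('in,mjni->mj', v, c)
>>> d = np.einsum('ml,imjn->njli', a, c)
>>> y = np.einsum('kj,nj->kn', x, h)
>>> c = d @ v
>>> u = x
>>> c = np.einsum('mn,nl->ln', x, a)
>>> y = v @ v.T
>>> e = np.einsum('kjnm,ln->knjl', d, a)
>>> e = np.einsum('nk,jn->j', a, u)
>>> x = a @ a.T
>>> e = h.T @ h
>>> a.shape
(3, 29)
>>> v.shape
(37, 2)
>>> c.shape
(29, 3)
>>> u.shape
(19, 3)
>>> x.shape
(3, 3)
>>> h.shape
(37, 3)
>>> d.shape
(37, 2, 29, 37)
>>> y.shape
(37, 37)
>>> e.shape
(3, 3)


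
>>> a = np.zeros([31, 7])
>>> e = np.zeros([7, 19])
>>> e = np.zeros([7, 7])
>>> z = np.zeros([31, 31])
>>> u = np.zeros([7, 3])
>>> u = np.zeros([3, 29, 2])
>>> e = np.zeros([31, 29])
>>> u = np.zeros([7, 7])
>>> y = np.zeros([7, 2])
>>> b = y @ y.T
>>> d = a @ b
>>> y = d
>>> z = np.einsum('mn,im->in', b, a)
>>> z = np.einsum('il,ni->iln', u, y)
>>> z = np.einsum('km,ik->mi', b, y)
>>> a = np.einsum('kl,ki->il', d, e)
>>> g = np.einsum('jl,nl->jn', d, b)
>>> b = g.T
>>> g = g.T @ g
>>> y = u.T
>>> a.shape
(29, 7)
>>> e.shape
(31, 29)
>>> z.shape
(7, 31)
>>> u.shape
(7, 7)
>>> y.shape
(7, 7)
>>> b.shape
(7, 31)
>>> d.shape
(31, 7)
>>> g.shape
(7, 7)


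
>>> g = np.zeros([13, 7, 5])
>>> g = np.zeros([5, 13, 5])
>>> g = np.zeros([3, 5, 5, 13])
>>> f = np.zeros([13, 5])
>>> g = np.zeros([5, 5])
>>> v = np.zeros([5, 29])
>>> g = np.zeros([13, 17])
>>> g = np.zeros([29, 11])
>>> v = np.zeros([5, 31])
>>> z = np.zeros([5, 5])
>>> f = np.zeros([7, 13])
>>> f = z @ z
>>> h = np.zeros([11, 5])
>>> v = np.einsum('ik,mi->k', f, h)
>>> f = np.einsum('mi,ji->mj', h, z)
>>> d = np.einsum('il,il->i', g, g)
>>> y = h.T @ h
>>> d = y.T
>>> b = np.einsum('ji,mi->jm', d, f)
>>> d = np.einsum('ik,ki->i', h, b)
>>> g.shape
(29, 11)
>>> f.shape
(11, 5)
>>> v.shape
(5,)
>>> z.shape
(5, 5)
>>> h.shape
(11, 5)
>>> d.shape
(11,)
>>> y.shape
(5, 5)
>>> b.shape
(5, 11)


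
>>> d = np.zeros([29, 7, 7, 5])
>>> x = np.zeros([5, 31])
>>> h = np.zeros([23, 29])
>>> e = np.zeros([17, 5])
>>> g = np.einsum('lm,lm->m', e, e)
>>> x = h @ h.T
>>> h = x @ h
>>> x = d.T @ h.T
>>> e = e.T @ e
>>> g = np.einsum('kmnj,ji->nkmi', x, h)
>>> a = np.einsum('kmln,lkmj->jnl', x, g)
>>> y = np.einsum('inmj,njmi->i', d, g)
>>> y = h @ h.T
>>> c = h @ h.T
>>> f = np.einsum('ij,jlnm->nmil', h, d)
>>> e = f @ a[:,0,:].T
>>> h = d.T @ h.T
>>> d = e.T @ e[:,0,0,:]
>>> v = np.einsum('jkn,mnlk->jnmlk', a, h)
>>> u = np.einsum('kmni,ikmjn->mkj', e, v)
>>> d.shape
(29, 23, 5, 29)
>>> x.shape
(5, 7, 7, 23)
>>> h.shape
(5, 7, 7, 23)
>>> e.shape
(7, 5, 23, 29)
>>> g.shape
(7, 5, 7, 29)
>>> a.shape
(29, 23, 7)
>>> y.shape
(23, 23)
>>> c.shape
(23, 23)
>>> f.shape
(7, 5, 23, 7)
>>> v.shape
(29, 7, 5, 7, 23)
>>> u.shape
(5, 7, 7)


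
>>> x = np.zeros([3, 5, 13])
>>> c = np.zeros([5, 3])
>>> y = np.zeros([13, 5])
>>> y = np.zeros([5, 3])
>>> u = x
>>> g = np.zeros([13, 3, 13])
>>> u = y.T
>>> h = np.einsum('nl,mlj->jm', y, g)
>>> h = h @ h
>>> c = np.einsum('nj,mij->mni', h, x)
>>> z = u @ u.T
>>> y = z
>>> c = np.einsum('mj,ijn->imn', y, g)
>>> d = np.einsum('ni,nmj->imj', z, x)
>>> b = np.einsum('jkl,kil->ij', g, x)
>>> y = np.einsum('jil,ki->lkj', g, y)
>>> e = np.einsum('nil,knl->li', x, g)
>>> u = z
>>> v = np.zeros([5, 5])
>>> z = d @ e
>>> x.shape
(3, 5, 13)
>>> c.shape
(13, 3, 13)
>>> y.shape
(13, 3, 13)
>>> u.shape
(3, 3)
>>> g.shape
(13, 3, 13)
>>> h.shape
(13, 13)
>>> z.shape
(3, 5, 5)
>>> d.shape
(3, 5, 13)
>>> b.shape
(5, 13)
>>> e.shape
(13, 5)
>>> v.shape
(5, 5)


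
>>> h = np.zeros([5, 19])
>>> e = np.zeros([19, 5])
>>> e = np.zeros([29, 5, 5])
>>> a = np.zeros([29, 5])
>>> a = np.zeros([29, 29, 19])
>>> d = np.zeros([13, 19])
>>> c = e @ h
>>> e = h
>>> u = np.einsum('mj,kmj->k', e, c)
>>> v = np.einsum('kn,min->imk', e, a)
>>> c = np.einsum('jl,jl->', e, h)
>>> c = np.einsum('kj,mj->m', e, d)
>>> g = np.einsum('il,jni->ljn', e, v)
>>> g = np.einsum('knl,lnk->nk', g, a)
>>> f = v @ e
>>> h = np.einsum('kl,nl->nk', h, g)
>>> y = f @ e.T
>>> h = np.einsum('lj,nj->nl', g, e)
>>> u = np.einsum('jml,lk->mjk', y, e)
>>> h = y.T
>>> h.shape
(5, 29, 29)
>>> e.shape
(5, 19)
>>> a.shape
(29, 29, 19)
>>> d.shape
(13, 19)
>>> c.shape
(13,)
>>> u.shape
(29, 29, 19)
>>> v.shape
(29, 29, 5)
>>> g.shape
(29, 19)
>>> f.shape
(29, 29, 19)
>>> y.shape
(29, 29, 5)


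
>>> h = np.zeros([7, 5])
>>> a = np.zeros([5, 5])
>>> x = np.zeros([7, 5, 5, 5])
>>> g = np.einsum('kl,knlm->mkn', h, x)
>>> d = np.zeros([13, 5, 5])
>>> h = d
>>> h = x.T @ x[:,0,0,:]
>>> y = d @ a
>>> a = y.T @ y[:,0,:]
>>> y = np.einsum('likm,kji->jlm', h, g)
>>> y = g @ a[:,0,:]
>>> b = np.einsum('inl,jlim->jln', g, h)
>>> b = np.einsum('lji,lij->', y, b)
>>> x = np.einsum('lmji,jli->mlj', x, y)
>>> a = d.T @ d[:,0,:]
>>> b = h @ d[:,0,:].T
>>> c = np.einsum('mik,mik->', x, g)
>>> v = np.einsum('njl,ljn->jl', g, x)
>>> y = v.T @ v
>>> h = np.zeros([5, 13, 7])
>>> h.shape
(5, 13, 7)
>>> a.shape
(5, 5, 5)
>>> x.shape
(5, 7, 5)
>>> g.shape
(5, 7, 5)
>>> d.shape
(13, 5, 5)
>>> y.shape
(5, 5)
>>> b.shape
(5, 5, 5, 13)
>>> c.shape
()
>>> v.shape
(7, 5)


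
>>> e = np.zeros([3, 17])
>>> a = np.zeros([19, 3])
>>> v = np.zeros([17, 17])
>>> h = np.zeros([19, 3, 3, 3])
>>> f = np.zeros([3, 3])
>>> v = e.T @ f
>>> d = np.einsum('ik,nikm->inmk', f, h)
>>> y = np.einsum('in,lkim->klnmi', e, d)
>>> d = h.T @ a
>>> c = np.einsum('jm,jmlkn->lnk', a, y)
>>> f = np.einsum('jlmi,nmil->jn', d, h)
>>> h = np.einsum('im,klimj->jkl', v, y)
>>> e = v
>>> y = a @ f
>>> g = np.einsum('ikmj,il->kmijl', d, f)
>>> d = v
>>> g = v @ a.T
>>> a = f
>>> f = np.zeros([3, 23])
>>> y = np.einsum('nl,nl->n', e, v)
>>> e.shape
(17, 3)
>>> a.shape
(3, 19)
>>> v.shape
(17, 3)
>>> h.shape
(3, 19, 3)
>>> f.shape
(3, 23)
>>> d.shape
(17, 3)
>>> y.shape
(17,)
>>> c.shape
(17, 3, 3)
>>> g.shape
(17, 19)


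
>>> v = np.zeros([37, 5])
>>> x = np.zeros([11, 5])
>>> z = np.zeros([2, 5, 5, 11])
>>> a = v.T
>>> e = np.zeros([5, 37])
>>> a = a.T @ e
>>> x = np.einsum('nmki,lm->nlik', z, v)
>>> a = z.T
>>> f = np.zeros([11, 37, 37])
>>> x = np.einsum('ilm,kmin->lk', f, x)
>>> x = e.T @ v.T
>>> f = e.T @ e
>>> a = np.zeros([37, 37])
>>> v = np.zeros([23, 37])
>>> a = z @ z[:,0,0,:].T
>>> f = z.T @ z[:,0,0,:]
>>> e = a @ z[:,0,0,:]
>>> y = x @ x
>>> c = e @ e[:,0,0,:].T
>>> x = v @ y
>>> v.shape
(23, 37)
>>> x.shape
(23, 37)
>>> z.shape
(2, 5, 5, 11)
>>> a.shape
(2, 5, 5, 2)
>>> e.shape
(2, 5, 5, 11)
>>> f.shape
(11, 5, 5, 11)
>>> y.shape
(37, 37)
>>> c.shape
(2, 5, 5, 2)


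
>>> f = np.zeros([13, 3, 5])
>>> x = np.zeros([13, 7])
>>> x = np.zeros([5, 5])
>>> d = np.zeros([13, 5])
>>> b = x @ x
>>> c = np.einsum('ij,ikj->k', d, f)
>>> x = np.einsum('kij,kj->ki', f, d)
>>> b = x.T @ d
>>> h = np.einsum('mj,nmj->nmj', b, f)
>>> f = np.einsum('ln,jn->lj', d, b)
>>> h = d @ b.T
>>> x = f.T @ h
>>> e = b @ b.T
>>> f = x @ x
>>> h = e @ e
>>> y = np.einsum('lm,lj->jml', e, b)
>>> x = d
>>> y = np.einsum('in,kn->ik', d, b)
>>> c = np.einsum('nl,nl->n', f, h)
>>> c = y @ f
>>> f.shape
(3, 3)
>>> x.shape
(13, 5)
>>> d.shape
(13, 5)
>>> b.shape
(3, 5)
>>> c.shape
(13, 3)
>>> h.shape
(3, 3)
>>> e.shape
(3, 3)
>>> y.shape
(13, 3)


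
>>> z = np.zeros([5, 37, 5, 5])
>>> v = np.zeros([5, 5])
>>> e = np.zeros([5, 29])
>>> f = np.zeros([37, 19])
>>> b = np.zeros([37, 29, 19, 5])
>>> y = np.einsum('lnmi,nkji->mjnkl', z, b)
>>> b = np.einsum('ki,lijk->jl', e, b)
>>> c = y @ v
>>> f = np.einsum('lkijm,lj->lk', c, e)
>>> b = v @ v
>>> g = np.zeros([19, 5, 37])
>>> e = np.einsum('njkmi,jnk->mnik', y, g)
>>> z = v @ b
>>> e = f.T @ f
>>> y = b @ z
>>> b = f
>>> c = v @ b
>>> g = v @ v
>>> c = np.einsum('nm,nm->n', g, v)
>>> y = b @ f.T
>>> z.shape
(5, 5)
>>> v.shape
(5, 5)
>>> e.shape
(19, 19)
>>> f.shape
(5, 19)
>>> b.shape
(5, 19)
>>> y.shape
(5, 5)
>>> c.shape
(5,)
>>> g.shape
(5, 5)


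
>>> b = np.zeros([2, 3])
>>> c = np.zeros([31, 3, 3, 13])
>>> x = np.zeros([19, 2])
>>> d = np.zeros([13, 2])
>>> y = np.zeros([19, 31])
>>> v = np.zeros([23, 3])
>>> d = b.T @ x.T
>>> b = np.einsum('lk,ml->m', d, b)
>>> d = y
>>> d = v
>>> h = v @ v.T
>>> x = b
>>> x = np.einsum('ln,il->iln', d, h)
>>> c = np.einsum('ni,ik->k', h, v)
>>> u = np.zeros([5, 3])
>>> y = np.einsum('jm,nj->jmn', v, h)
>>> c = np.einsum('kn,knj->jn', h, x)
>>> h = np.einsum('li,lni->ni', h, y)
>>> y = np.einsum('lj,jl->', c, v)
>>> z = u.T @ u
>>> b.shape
(2,)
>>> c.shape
(3, 23)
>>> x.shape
(23, 23, 3)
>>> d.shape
(23, 3)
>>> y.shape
()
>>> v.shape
(23, 3)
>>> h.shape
(3, 23)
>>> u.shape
(5, 3)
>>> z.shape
(3, 3)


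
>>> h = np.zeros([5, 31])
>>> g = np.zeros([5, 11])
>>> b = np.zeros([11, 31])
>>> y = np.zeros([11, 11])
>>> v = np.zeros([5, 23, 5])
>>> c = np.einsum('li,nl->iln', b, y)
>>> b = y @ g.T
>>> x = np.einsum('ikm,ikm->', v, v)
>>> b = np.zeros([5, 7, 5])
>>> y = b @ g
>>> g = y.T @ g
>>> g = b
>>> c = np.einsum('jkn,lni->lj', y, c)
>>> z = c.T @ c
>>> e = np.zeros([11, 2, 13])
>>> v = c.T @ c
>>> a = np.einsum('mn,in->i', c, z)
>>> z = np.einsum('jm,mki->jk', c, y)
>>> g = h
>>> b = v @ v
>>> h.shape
(5, 31)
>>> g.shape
(5, 31)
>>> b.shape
(5, 5)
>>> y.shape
(5, 7, 11)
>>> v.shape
(5, 5)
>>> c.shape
(31, 5)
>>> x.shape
()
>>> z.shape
(31, 7)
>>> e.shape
(11, 2, 13)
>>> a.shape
(5,)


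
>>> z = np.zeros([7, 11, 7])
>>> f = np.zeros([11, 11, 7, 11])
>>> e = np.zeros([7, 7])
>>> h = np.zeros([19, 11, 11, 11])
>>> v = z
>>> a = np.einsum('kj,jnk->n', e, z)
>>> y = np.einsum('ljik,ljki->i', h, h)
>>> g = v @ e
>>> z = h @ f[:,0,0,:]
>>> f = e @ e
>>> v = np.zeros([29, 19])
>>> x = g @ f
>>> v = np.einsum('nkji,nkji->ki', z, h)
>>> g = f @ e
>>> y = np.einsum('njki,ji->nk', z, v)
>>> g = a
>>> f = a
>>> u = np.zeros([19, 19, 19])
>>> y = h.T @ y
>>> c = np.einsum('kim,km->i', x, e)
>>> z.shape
(19, 11, 11, 11)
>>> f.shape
(11,)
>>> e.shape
(7, 7)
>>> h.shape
(19, 11, 11, 11)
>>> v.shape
(11, 11)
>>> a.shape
(11,)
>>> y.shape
(11, 11, 11, 11)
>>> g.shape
(11,)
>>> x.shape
(7, 11, 7)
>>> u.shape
(19, 19, 19)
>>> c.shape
(11,)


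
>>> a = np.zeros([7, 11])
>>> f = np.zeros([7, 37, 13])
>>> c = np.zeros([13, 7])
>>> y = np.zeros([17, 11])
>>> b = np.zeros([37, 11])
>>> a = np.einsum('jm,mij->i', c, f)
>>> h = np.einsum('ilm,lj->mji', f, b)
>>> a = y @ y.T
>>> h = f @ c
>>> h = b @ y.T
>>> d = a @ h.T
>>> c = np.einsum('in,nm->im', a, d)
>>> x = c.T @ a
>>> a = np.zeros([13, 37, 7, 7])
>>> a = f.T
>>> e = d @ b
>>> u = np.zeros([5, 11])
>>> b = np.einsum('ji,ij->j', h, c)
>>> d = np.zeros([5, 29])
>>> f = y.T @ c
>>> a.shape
(13, 37, 7)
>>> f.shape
(11, 37)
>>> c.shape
(17, 37)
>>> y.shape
(17, 11)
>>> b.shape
(37,)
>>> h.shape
(37, 17)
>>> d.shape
(5, 29)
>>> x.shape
(37, 17)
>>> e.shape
(17, 11)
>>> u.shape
(5, 11)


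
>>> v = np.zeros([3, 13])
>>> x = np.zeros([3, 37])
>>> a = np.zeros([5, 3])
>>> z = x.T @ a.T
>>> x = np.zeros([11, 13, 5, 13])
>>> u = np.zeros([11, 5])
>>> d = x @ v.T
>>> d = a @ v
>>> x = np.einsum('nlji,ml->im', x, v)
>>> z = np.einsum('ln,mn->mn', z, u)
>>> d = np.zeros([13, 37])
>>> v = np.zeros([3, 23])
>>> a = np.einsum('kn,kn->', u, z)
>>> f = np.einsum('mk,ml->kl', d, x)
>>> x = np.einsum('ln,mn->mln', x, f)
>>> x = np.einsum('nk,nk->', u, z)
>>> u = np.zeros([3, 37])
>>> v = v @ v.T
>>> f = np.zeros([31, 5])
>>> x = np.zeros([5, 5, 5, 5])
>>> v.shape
(3, 3)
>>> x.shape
(5, 5, 5, 5)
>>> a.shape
()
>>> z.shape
(11, 5)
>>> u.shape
(3, 37)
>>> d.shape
(13, 37)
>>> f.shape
(31, 5)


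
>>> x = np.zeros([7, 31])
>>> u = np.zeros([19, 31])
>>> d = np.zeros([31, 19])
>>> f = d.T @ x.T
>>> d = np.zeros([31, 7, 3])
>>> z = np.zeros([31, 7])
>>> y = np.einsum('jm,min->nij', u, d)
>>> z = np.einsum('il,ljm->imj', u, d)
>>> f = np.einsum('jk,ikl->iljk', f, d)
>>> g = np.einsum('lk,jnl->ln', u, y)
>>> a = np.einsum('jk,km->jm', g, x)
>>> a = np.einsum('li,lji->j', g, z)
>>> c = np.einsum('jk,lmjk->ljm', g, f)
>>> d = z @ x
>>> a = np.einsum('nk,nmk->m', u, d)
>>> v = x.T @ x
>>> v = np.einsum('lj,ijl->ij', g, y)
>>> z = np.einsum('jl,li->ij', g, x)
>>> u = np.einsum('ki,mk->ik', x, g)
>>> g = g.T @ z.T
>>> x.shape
(7, 31)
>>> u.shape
(31, 7)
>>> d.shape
(19, 3, 31)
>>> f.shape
(31, 3, 19, 7)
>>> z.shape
(31, 19)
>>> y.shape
(3, 7, 19)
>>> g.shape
(7, 31)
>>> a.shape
(3,)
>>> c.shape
(31, 19, 3)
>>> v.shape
(3, 7)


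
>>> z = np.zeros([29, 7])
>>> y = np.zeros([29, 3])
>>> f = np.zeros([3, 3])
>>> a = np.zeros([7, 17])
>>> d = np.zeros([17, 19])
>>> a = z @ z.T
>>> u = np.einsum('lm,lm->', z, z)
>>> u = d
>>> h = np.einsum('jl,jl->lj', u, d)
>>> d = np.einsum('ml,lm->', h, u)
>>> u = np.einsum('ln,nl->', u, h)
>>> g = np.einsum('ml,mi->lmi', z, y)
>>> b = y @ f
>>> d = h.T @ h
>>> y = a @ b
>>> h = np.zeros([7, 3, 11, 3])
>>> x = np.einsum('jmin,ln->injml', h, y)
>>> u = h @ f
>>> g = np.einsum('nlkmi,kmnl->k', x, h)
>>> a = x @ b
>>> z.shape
(29, 7)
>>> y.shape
(29, 3)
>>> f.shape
(3, 3)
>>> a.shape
(11, 3, 7, 3, 3)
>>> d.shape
(17, 17)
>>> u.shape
(7, 3, 11, 3)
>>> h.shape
(7, 3, 11, 3)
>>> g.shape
(7,)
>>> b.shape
(29, 3)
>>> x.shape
(11, 3, 7, 3, 29)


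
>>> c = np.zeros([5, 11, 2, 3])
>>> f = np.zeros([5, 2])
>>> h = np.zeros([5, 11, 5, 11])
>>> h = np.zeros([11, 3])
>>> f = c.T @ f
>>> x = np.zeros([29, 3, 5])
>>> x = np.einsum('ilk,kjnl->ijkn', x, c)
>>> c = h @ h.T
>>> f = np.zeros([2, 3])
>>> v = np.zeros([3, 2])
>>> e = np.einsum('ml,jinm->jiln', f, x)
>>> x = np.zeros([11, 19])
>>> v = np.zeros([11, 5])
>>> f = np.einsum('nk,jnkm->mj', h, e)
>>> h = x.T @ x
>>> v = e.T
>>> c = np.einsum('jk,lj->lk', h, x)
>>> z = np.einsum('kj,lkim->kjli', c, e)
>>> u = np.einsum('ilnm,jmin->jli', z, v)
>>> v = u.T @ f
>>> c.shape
(11, 19)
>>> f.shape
(5, 29)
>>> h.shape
(19, 19)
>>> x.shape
(11, 19)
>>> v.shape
(11, 19, 29)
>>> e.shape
(29, 11, 3, 5)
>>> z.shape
(11, 19, 29, 3)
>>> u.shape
(5, 19, 11)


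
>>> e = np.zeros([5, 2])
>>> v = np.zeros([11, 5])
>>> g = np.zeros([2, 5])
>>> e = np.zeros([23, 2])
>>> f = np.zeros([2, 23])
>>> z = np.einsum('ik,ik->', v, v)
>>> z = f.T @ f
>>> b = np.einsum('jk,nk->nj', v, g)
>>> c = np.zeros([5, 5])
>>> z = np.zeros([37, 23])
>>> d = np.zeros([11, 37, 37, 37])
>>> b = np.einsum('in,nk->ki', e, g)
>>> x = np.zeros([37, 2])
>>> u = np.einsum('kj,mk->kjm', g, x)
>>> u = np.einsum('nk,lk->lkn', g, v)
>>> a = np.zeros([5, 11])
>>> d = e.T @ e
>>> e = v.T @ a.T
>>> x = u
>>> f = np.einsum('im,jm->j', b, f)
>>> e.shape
(5, 5)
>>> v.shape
(11, 5)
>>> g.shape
(2, 5)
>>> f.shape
(2,)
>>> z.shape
(37, 23)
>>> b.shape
(5, 23)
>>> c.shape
(5, 5)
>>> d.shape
(2, 2)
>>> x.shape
(11, 5, 2)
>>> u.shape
(11, 5, 2)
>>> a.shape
(5, 11)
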